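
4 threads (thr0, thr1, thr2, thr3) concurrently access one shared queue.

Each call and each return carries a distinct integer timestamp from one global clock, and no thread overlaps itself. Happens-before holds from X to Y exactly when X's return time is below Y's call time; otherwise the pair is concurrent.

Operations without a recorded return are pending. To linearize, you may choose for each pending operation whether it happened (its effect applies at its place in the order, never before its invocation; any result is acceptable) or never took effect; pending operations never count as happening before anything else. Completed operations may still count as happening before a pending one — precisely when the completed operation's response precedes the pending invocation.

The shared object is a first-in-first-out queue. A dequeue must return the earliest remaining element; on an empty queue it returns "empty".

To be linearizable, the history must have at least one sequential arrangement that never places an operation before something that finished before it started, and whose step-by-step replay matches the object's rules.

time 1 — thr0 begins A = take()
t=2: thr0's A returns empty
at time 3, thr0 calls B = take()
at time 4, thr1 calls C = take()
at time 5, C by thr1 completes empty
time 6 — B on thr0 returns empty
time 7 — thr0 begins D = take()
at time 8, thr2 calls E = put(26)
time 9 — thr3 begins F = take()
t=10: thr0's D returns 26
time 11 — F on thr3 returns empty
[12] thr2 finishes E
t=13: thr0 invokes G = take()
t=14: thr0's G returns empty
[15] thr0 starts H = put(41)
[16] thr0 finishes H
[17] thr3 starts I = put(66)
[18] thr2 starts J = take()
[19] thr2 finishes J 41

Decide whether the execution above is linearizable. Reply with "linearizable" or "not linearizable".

linearizable

a witness: A, B, C, E, D, F, G, H, I, J
1. A take() → empty, leaving queue <>
2. B take() → empty, leaving queue <>
3. C take() → empty, leaving queue <>
4. E put(26), leaving queue <26>
5. D take() → 26, leaving queue <>
6. F take() → empty, leaving queue <>
7. G take() → empty, leaving queue <>
8. H put(41), leaving queue <41>
9. I put(66) (pending, included), leaving queue <41,66>
10. J take() → 41, leaving queue <66>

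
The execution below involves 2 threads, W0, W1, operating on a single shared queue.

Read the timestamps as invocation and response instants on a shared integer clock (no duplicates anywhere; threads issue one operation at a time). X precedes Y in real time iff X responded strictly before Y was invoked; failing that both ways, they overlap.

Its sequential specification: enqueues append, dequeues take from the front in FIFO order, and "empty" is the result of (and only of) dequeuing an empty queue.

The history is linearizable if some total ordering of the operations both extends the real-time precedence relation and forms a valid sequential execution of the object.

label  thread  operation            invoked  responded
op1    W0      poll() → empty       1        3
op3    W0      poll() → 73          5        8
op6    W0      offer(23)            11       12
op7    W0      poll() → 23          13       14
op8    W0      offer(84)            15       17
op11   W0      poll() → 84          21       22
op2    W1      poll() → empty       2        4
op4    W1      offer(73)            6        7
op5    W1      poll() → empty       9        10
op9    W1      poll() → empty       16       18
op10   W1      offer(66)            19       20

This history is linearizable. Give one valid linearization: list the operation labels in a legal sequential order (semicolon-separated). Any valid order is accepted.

op1; op2; op4; op3; op5; op6; op7; op9; op8; op10; op11

after step 1 (op1 poll() → empty): queue <>
after step 2 (op2 poll() → empty): queue <>
after step 3 (op4 offer(73)): queue <73>
after step 4 (op3 poll() → 73): queue <>
after step 5 (op5 poll() → empty): queue <>
after step 6 (op6 offer(23)): queue <23>
after step 7 (op7 poll() → 23): queue <>
after step 8 (op9 poll() → empty): queue <>
after step 9 (op8 offer(84)): queue <84>
after step 10 (op10 offer(66)): queue <84,66>
after step 11 (op11 poll() → 84): queue <66>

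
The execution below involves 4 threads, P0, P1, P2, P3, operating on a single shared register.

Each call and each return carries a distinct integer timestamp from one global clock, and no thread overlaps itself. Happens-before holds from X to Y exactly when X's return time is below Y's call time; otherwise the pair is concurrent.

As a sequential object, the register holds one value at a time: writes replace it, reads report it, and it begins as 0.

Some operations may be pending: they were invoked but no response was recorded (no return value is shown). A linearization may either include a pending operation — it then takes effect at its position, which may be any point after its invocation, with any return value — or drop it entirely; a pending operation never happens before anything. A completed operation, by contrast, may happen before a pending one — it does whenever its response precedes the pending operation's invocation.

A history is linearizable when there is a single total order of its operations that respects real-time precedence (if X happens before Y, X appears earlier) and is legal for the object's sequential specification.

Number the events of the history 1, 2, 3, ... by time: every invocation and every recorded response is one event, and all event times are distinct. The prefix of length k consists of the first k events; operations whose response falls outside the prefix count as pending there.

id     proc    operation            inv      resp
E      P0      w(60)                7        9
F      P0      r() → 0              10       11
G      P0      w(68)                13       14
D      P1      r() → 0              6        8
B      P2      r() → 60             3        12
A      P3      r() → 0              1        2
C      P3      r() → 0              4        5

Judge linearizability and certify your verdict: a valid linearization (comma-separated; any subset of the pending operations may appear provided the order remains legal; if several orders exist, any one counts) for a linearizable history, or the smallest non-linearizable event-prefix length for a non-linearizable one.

not linearizable — minimal violating prefix: 11 events

the violation lands at event 11, F's response at time 11: events 1..10 linearize, events 1..11 do not
5 completed operations, 2 real-time-consistent orders — every register replay fails
no escape via the 1 pending operation (B): every completion choice fails
e.g. A, C, D, E, F (pending dropped): illegal at step 5, since F r() → 0 cannot apply there
e.g. A, C, E, D, F (pending dropped): illegal at step 4, since D r() → 0 cannot apply there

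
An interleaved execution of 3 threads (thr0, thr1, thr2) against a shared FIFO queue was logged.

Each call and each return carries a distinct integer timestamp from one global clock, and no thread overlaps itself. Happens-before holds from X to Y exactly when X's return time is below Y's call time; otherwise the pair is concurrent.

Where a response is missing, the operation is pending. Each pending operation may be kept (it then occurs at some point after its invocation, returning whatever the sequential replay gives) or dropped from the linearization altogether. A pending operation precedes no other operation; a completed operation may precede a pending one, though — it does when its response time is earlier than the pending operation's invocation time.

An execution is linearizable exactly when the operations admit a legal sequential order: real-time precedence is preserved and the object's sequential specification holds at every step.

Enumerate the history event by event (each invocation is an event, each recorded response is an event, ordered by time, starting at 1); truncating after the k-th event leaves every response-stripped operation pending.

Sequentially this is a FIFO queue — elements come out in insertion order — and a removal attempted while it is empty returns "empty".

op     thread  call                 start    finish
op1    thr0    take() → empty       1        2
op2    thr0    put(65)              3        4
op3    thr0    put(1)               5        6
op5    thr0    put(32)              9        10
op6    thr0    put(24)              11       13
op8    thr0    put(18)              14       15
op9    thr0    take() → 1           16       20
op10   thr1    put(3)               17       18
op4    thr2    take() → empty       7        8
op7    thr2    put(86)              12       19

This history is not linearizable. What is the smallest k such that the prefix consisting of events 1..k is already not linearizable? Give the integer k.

8

one valid order for events 1..7 is op1, op2, op3:
1. op1 take() → empty, leaving queue <>
2. op2 put(65), leaving queue <65>
3. op3 put(1), leaving queue <65,1>
with event 8 included (op4 responding at time 8), all real-time-consistent orders fail
for example op1, op2, op3, op4 fails at step 4: op4 take() → empty is not legal there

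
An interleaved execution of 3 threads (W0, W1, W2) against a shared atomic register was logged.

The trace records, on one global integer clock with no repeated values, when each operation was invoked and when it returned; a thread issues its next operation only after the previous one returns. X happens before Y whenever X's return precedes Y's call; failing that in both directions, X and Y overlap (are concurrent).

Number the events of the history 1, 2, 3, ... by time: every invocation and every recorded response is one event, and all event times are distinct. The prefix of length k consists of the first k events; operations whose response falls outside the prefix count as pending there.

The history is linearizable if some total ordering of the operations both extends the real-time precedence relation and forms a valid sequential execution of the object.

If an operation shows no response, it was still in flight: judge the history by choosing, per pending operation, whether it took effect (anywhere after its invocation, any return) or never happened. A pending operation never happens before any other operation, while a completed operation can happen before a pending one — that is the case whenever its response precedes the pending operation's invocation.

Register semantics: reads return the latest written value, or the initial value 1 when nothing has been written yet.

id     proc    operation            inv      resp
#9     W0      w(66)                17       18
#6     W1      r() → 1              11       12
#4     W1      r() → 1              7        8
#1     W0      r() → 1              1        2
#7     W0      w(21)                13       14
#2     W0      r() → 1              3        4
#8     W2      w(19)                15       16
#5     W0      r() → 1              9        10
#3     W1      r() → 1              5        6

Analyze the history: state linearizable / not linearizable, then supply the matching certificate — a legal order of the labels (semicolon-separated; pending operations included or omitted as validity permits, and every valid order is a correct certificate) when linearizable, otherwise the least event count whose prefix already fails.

linearizable — witness: #1; #2; #3; #4; #5; #6; #7; #8; #9

step 1: #1 r() → 1 — value 1
step 2: #2 r() → 1 — value 1
step 3: #3 r() → 1 — value 1
step 4: #4 r() → 1 — value 1
step 5: #5 r() → 1 — value 1
step 6: #6 r() → 1 — value 1
step 7: #7 w(21) — value 21
step 8: #8 w(19) — value 19
step 9: #9 w(66) — value 66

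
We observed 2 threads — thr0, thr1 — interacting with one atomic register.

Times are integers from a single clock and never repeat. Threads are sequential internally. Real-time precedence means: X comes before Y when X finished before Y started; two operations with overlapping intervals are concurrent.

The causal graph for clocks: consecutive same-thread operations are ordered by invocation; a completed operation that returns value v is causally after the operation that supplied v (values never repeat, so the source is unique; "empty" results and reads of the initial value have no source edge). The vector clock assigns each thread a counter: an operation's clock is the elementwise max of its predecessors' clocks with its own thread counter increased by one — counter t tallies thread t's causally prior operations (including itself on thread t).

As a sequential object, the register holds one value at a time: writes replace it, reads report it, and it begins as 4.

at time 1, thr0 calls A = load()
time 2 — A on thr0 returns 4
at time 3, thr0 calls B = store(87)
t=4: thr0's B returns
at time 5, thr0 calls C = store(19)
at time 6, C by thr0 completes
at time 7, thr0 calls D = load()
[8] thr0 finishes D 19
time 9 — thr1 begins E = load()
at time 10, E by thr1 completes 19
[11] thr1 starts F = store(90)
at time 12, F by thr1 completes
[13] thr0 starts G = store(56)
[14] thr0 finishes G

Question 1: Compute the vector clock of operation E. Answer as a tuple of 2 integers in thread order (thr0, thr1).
(3, 1)

VC(A, invoked at 1): no causal predecessors; +1 on thr0 → (1, 0)
merge at B (invoked 3): VC(A)=(1, 0), own-thread bump on thr0 → (2, 0)
merge at C (invoked 5): VC(B)=(2, 0), own-thread bump on thr0 → (3, 0)
merge at E (invoked 9): VC(C)=(3, 0), own-thread bump on thr1 → (3, 1)
merge at D (invoked 7): VC(C)=(3, 0), own-thread bump on thr0 → (4, 0)
merge at F (invoked 11): VC(E)=(3, 1), own-thread bump on thr1 → (3, 2)
merge at G (invoked 13): VC(D)=(4, 0), own-thread bump on thr0 → (5, 0)
target: VC(E) = (3, 1)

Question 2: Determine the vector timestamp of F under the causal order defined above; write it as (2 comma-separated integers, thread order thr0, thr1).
(3, 2)

root op A, invoked 1: fresh clock plus thr0's own tick → (1, 0)
B, invoked 3, takes VC(A)=(1, 0) under max, adds 1 for thr0 → (2, 0)
C, invoked 5, takes VC(B)=(2, 0) under max, adds 1 for thr0 → (3, 0)
E, invoked 9, takes VC(C)=(3, 0) under max, adds 1 for thr1 → (3, 1)
D, invoked 7, takes VC(C)=(3, 0) under max, adds 1 for thr0 → (4, 0)
F, invoked 11, takes VC(E)=(3, 1) under max, adds 1 for thr1 → (3, 2)
G, invoked 13, takes VC(D)=(4, 0) under max, adds 1 for thr0 → (5, 0)
target: VC(F) = (3, 2)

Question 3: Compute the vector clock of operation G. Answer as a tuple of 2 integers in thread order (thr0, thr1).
(5, 0)

A, invoked 1, has no incoming edges; only thr0's bump applies → (1, 0)
from VC(A)=(1, 0), B (invoked 3) maxes components and bumps thr0 → (2, 0)
from VC(B)=(2, 0), C (invoked 5) maxes components and bumps thr0 → (3, 0)
from VC(C)=(3, 0), E (invoked 9) maxes components and bumps thr1 → (3, 1)
from VC(C)=(3, 0), D (invoked 7) maxes components and bumps thr0 → (4, 0)
from VC(E)=(3, 1), F (invoked 11) maxes components and bumps thr1 → (3, 2)
from VC(D)=(4, 0), G (invoked 13) maxes components and bumps thr0 → (5, 0)
target: VC(G) = (5, 0)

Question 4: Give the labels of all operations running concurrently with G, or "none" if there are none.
none

G runs from 13 to 14; window-overlapping ops are concurrent
A [1,2]: before
B [3,4]: before
C [5,6]: before
D [7,8]: before
E [9,10]: before
F [11,12]: before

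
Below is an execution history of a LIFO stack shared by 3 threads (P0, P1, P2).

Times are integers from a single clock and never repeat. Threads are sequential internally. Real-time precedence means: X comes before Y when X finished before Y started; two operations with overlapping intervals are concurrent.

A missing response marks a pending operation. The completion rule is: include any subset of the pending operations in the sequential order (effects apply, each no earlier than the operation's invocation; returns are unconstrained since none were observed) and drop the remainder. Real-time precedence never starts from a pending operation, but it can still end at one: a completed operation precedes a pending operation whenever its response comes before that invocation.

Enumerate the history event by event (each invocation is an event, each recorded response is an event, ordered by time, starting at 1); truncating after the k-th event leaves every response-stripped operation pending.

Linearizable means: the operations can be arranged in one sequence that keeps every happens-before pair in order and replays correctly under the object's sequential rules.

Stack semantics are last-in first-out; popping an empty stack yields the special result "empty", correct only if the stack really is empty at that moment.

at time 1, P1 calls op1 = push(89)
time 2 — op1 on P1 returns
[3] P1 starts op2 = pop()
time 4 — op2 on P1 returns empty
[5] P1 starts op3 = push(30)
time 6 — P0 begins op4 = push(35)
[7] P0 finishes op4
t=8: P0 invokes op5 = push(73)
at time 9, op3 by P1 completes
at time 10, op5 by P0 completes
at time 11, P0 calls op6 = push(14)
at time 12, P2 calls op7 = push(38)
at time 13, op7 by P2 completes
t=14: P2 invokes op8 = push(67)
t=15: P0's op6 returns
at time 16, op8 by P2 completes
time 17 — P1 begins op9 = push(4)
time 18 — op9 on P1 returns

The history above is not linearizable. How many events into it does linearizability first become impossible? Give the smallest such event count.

events 1..3 are still linearizable — one witness is op1:
after step 1 (op1 push(89)): stack <89>
include event 4 — op2 responding at 4 — and every candidate order breaks
for example op1, op2 fails at step 2: op2 pop() → empty is not legal there

4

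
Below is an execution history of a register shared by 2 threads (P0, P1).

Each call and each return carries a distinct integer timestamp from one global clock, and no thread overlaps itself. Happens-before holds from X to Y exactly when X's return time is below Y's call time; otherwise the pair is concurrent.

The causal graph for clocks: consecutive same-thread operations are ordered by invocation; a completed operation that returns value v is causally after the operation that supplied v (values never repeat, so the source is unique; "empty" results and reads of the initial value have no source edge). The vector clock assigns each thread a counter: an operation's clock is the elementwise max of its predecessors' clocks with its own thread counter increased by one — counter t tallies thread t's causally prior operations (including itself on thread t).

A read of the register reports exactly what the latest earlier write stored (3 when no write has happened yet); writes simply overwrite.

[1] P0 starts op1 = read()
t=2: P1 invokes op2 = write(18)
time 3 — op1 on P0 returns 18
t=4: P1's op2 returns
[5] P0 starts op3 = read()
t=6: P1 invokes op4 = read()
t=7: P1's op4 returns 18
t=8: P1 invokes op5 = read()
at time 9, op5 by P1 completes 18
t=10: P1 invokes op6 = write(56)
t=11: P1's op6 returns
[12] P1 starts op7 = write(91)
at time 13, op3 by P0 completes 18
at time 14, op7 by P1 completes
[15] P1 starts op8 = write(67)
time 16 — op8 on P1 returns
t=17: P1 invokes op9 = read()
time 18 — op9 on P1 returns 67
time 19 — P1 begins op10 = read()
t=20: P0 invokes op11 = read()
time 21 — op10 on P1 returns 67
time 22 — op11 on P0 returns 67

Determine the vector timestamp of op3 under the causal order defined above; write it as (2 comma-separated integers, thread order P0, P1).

VC(op2, invoked at 2): no causal predecessors; +1 on P1 → (0, 1)
from VC(op2)=(0, 1), op4 (invoked 6) maxes components and bumps P1 → (0, 2)
from VC(op2)=(0, 1), op1 (invoked 1) maxes components and bumps P0 → (1, 1)
from VC(op2)=(0, 1), VC(op4)=(0, 2), op5 (invoked 8) maxes components and bumps P1 → (0, 3)
from VC(op1)=(1, 1), VC(op2)=(0, 1), op3 (invoked 5) maxes components and bumps P0 → (2, 1)
from VC(op5)=(0, 3), op6 (invoked 10) maxes components and bumps P1 → (0, 4)
from VC(op6)=(0, 4), op7 (invoked 12) maxes components and bumps P1 → (0, 5)
from VC(op7)=(0, 5), op8 (invoked 15) maxes components and bumps P1 → (0, 6)
from VC(op8)=(0, 6), op9 (invoked 17) maxes components and bumps P1 → (0, 7)
from VC(op8)=(0, 6), VC(op9)=(0, 7), op10 (invoked 19) maxes components and bumps P1 → (0, 8)
from VC(op3)=(2, 1), VC(op8)=(0, 6), op11 (invoked 20) maxes components and bumps P0 → (3, 6)
target: VC(op3) = (2, 1)

(2, 1)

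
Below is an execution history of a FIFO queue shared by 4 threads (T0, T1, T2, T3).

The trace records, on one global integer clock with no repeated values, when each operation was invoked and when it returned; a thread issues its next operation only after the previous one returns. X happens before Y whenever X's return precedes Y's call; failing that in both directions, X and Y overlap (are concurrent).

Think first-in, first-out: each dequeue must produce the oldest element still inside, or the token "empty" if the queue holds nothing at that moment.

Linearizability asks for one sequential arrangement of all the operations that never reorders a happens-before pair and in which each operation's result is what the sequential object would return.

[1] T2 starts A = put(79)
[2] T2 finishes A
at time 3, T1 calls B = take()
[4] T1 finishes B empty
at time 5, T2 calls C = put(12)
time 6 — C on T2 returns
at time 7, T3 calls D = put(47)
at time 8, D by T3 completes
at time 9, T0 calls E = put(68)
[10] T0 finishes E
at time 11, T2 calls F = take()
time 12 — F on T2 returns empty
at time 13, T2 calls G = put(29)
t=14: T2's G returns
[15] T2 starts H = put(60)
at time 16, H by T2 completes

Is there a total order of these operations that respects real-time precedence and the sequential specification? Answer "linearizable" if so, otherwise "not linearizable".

cut after 3 events: linearizable; cut after 4 events (B responds, time 4): not linearizable
exhaustive check: the 2 completed FIFO queue ops admit one real-time order; illegal
for example A, B fails at step 2: B take() → empty is not legal there

not linearizable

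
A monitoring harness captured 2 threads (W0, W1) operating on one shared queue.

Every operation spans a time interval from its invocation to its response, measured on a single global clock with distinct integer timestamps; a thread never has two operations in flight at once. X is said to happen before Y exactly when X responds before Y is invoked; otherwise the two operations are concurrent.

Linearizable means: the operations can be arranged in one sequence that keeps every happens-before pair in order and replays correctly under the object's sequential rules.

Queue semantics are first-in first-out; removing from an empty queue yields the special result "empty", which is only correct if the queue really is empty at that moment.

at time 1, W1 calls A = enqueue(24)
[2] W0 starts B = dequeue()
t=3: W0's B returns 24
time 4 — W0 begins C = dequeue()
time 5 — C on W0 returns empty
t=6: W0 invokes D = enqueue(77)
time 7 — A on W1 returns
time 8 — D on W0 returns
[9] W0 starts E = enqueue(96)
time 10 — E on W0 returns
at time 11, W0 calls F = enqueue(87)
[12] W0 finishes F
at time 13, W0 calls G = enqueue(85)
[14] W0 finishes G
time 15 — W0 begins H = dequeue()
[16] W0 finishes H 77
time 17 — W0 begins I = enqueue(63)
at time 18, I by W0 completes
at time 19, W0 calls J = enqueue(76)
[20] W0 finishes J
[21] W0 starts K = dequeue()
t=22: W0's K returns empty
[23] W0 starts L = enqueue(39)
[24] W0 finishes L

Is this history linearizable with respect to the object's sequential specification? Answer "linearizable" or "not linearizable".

already the first 22 events (up to K's response at time 22) admit no linearization; the first 21 still do
no legal order exists: 4 real-time-consistent candidates over 11 completed queue operations, all rejected
one such order, A, B, C, D, E, F, G, H, I, J, K, breaks at step 11 where K dequeue() → empty is illegal
one such order, B, A, C, D, E, F, G, H, I, J, K, breaks at step 1 where B dequeue() → 24 is illegal

not linearizable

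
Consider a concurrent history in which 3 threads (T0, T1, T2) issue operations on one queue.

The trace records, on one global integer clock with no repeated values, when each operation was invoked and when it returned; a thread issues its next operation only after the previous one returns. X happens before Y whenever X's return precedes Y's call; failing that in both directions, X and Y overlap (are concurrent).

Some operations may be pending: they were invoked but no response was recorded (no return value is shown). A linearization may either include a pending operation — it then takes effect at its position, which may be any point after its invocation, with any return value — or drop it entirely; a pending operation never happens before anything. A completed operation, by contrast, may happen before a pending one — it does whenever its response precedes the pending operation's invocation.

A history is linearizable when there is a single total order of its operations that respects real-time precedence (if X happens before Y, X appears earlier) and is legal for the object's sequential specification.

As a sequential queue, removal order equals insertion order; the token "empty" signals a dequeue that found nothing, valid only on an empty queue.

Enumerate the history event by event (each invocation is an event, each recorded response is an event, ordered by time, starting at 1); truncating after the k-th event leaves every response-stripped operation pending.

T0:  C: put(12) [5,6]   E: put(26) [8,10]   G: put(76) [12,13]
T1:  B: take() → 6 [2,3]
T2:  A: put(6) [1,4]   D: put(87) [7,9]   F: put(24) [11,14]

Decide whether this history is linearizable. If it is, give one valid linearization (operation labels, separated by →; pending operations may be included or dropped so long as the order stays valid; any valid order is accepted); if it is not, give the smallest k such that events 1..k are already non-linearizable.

after step 1 (A put(6)): queue <6>
after step 2 (B take() → 6): queue <>
after step 3 (C put(12)): queue <12>
after step 4 (D put(87)): queue <12,87>
after step 5 (E put(26)): queue <12,87,26>
after step 6 (F put(24)): queue <12,87,26,24>
after step 7 (G put(76)): queue <12,87,26,24,76>

linearizable — witness: A → B → C → D → E → F → G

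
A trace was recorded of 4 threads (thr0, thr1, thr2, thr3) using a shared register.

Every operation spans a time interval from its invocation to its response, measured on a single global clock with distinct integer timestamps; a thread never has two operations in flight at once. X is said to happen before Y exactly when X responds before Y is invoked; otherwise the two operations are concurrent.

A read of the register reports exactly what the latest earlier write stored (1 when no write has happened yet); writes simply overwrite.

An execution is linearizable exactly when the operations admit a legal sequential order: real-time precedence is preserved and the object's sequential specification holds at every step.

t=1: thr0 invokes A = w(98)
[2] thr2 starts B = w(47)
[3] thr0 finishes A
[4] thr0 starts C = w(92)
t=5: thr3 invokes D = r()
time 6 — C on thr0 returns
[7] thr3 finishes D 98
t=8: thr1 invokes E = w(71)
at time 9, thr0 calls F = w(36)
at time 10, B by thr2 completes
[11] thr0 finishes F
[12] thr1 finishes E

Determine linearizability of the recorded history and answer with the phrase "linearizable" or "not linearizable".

a witness: A, D, B, C, E, F
step 1: A w(98) — value 98
step 2: D r() → 98 — value 98
step 3: B w(47) — value 47
step 4: C w(92) — value 92
step 5: E w(71) — value 71
step 6: F w(36) — value 36

linearizable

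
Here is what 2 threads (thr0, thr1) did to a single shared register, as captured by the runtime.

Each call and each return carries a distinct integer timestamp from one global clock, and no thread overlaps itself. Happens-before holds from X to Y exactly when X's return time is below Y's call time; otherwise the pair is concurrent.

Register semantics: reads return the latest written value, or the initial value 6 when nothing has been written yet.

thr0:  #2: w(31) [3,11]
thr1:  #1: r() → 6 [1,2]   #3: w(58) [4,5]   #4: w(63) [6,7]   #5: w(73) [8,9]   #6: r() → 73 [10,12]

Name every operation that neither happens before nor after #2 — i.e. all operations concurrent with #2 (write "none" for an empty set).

#3, #4, #5, #6

overlap test against #2 [3,11]: concurrent iff the interval meets 3..11
#1 [1,2]: before
#3 [4,5]: concurrent
#4 [6,7]: concurrent
#5 [8,9]: concurrent
#6 [10,12]: concurrent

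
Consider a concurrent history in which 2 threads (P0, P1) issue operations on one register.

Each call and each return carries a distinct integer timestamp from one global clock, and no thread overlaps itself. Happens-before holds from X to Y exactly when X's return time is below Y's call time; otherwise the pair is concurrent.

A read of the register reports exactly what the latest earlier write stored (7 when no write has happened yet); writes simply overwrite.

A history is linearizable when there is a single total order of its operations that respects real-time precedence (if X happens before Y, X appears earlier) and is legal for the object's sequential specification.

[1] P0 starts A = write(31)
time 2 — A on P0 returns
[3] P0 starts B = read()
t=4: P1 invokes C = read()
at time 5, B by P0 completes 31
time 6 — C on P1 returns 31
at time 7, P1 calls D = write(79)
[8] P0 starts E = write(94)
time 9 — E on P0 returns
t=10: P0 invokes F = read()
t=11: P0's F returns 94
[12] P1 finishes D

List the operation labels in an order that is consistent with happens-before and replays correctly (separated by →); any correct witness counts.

A → B → C → D → E → F

step 1: A write(31) — value 31
step 2: B read() → 31 — value 31
step 3: C read() → 31 — value 31
step 4: D write(79) — value 79
step 5: E write(94) — value 94
step 6: F read() → 94 — value 94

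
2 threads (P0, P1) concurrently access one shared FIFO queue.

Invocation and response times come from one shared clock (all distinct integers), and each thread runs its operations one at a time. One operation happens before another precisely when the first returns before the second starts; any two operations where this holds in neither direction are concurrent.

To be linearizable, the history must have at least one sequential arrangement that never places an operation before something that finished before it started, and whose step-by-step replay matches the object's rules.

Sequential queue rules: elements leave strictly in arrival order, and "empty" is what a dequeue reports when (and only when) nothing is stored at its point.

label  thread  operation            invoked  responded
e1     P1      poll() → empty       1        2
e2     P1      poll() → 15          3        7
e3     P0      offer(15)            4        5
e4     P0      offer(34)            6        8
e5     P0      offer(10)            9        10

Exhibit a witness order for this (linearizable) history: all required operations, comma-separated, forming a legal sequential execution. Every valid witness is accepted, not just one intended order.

e1, e3, e2, e4, e5

step 1: e1 poll() → empty — queue <>
step 2: e3 offer(15) — queue <15>
step 3: e2 poll() → 15 — queue <>
step 4: e4 offer(34) — queue <34>
step 5: e5 offer(10) — queue <34,10>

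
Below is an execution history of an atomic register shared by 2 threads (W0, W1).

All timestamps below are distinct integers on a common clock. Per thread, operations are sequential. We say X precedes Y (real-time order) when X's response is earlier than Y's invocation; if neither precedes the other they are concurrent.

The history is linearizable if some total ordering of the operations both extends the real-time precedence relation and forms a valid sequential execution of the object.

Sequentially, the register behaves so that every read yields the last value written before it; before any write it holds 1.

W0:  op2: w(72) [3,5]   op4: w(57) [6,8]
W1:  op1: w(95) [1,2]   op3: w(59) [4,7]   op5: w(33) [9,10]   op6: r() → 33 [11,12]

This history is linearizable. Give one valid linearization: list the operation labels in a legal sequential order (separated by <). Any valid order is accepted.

1. op1 w(95), leaving value 95
2. op2 w(72), leaving value 72
3. op3 w(59), leaving value 59
4. op4 w(57), leaving value 57
5. op5 w(33), leaving value 33
6. op6 r() → 33, leaving value 33

op1 < op2 < op3 < op4 < op5 < op6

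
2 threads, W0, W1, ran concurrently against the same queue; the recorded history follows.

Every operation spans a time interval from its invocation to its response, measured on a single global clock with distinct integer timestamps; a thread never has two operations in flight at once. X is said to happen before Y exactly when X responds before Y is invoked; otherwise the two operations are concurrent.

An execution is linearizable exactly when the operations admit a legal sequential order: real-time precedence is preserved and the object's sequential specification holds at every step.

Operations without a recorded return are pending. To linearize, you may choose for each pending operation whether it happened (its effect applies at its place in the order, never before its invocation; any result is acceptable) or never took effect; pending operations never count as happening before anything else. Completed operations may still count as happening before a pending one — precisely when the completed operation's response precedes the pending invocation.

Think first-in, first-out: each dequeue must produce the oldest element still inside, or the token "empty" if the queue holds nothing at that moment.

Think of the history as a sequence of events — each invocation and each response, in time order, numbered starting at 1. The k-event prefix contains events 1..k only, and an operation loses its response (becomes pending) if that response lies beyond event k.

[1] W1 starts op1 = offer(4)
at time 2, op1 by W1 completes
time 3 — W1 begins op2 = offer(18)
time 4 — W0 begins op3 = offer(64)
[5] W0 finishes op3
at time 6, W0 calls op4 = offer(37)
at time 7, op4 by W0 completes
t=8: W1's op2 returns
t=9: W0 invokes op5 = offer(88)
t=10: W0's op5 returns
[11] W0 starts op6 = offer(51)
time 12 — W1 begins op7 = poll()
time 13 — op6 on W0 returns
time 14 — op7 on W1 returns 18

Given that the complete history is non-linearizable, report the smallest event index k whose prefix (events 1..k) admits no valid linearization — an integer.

events 1..13 are linearizable; a witness order is op1, op2, op3, op4, op5, op6:
after step 1 (op1 offer(4)): queue <4>
after step 2 (op2 offer(18)): queue <4,18>
after step 3 (op3 offer(64)): queue <4,18,64>
after step 4 (op4 offer(37)): queue <4,18,64,37>
after step 5 (op5 offer(88)): queue <4,18,64,37,88>
after step 6 (op6 offer(51)): queue <4,18,64,37,88,51>
include event 14 — op7 responding at 14 — and every candidate order breaks
sample order op1, op2, op3, op4, op5, op6, op7 stalls at step 7 — op7 poll() → 18 has no legal effect
sample order op1, op2, op3, op4, op5, op7, op6 stalls at step 6 — op7 poll() → 18 has no legal effect

14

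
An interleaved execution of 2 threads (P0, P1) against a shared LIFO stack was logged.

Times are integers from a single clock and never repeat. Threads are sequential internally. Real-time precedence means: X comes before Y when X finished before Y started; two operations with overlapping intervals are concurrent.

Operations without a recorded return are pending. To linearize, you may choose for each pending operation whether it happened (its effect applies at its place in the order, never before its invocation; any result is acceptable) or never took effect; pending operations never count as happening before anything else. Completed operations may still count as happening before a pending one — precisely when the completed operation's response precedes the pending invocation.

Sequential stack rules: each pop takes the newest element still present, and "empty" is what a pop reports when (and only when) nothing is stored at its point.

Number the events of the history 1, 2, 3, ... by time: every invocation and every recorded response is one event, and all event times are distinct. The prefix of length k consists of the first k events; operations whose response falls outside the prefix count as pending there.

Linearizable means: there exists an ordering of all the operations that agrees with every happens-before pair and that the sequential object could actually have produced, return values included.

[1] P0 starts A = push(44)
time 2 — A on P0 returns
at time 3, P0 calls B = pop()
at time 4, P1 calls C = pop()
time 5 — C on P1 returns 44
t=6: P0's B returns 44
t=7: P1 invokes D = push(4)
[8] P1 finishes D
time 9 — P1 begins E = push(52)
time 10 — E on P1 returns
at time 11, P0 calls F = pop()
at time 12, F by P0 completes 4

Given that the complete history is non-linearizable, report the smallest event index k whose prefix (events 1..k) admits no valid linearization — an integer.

6

a valid linearization of events 1..5 exists, for instance A, C:
1. A push(44), leaving stack <44>
2. C pop() → 44, leaving stack <>
once event 6 joins (B's response, time 6), exhaustive search finds no witness
for example A, B, C fails at step 3: C pop() → 44 is not legal there
for example A, C, B fails at step 3: B pop() → 44 is not legal there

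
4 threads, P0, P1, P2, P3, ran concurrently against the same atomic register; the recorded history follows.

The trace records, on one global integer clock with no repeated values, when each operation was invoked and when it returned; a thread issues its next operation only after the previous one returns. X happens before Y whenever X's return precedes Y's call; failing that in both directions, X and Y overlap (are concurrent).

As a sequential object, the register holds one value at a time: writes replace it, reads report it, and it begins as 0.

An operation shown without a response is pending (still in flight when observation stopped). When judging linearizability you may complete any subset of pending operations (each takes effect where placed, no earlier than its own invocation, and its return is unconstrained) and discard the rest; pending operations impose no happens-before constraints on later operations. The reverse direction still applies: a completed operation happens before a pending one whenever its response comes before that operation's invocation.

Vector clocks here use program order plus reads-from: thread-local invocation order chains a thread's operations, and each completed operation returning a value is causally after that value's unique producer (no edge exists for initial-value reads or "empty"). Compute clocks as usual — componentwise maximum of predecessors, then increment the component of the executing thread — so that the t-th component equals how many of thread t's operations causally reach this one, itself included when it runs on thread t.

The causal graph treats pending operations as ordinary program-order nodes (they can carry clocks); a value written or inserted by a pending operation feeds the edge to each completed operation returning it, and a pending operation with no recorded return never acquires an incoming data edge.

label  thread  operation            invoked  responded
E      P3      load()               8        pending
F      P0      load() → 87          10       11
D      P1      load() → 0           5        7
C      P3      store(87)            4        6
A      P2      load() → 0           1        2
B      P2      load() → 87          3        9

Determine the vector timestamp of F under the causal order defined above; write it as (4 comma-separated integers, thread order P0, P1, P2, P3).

root op C, invoked 4: fresh clock plus P3's own tick → (0, 0, 0, 1)
root op A, invoked 1: fresh clock plus P2's own tick → (0, 0, 1, 0)
root op D, invoked 5: fresh clock plus P1's own tick → (0, 1, 0, 0)
E (invocation 8): componentwise max over VC(C)=(0, 0, 0, 1), +1 at P3, giving (0, 0, 0, 2)
F (invocation 10): componentwise max over VC(C)=(0, 0, 0, 1), +1 at P0, giving (1, 0, 0, 1)
B (invocation 3): componentwise max over VC(A)=(0, 0, 1, 0), VC(C)=(0, 0, 0, 1), +1 at P2, giving (0, 0, 2, 1)
target: VC(F) = (1, 0, 0, 1)

(1, 0, 0, 1)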